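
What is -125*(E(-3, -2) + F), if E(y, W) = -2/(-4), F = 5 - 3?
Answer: -625/2 ≈ -312.50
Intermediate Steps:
F = 2
E(y, W) = 1/2 (E(y, W) = -2*(-1/4) = 1/2)
-125*(E(-3, -2) + F) = -125*(1/2 + 2) = -125*5/2 = -625/2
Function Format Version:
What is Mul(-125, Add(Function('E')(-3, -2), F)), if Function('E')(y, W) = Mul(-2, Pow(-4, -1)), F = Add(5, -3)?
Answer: Rational(-625, 2) ≈ -312.50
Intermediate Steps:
F = 2
Function('E')(y, W) = Rational(1, 2) (Function('E')(y, W) = Mul(-2, Rational(-1, 4)) = Rational(1, 2))
Mul(-125, Add(Function('E')(-3, -2), F)) = Mul(-125, Add(Rational(1, 2), 2)) = Mul(-125, Rational(5, 2)) = Rational(-625, 2)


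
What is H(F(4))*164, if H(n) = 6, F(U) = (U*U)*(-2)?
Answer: 984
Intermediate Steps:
F(U) = -2*U² (F(U) = U²*(-2) = -2*U²)
H(F(4))*164 = 6*164 = 984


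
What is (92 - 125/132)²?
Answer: 144456361/17424 ≈ 8290.7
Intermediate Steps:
(92 - 125/132)² = (12019/132)² = 144456361/17424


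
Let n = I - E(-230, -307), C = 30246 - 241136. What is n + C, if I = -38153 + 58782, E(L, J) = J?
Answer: -189954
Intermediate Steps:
I = 20629
C = -210890
n = 20936 (n = 20629 - 1*(-307) = 20629 + 307 = 20936)
n + C = 20936 - 210890 = -189954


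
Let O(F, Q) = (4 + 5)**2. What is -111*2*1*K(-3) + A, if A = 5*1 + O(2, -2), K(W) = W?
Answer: 752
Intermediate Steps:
O(F, Q) = 81 (O(F, Q) = 9**2 = 81)
A = 86 (A = 5*1 + 81 = 5 + 81 = 86)
-111*2*1*K(-3) + A = -111*2*1*(-3) + 86 = -222*(-3) + 86 = -111*(-6) + 86 = 666 + 86 = 752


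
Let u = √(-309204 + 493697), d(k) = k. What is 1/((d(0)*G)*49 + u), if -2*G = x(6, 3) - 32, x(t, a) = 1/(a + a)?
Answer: √53/3127 ≈ 0.0023281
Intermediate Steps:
x(t, a) = 1/(2*a)
G = 191/12 (G = -((½)/3 - 32)/2 = -((½)*(⅓) - 32)/2 = -(⅙ - 32)/2 = -½*(-191/6) = 191/12 ≈ 15.917)
u = 59*√53 (u = √184493 = 59*√53 ≈ 429.53)
1/((d(0)*G)*49 + u) = 1/((0*(191/12))*49 + 59*√53) = 1/(0*49 + 59*√53) = 1/(0 + 59*√53) = 1/(59*√53) = √53/3127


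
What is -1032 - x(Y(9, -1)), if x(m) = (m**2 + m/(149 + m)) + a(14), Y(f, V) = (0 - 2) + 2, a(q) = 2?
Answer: -1034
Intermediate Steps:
Y(f, V) = 0 (Y(f, V) = -2 + 2 = 0)
x(m) = 2 + m**2 + m/(149 + m) (x(m) = (m**2 + m/(149 + m)) + 2 = 2 + m**2 + m/(149 + m))
-1032 - x(Y(9, -1)) = -1032 - (298 + 0**3 + 3*0 + 149*0**2)/(149 + 0) = -1032 - (298 + 0 + 0 + 149*0)/149 = -1032 - (298 + 0 + 0 + 0)/149 = -1032 - 298/149 = -1032 - 1*2 = -1032 - 2 = -1034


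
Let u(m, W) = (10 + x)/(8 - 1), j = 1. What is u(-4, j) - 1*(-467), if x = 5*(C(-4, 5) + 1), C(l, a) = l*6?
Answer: 452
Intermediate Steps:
C(l, a) = 6*l
x = -115 (x = 5*(6*(-4) + 1) = 5*(-24 + 1) = 5*(-23) = -115)
u(m, W) = -15 (u(m, W) = (10 - 115)/(8 - 1) = -105/7 = -105*1/7 = -15)
u(-4, j) - 1*(-467) = -15 - 1*(-467) = -15 + 467 = 452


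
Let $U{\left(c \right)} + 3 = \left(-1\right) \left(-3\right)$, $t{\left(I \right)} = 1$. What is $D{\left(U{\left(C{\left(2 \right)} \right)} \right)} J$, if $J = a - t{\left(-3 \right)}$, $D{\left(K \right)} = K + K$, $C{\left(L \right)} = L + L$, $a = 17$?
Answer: $0$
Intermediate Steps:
$C{\left(L \right)} = 2 L$
$U{\left(c \right)} = 0$ ($U{\left(c \right)} = -3 - -3 = -3 + 3 = 0$)
$D{\left(K \right)} = 2 K$
$J = 16$ ($J = 17 - 1 = 16$)
$D{\left(U{\left(C{\left(2 \right)} \right)} \right)} J = 2 \cdot 0 \cdot 16 = 0 \cdot 16 = 0$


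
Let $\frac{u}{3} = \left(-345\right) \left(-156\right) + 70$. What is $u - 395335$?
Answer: $-233665$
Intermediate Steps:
$u = 161670$ ($u = 3 \left(\left(-345\right) \left(-156\right) + 70\right) = 3 \left(53820 + 70\right) = 3 \cdot 53890 = 161670$)
$u - 395335 = 161670 - 395335 = -233665$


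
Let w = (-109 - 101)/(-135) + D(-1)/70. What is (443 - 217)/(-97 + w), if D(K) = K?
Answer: -142380/60139 ≈ -2.3675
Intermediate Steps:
w = 971/630 (w = (-109 - 101)/(-135) - 1/70 = -210*(-1/135) - 1*1/70 = 14/9 - 1/70 = 971/630 ≈ 1.5413)
(443 - 217)/(-97 + w) = (443 - 217)/(-97 + 971/630) = 226/(-60139/630) = 226*(-630/60139) = -142380/60139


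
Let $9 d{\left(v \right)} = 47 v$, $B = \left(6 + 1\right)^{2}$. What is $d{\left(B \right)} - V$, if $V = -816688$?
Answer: $\frac{7352495}{9} \approx 8.1694 \cdot 10^{5}$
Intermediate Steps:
$B = 49$ ($B = 7^{2} = 49$)
$d{\left(v \right)} = \frac{47 v}{9}$
$d{\left(B \right)} - V = \frac{47}{9} \cdot 49 - -816688 = \frac{2303}{9} + 816688 = \frac{7352495}{9}$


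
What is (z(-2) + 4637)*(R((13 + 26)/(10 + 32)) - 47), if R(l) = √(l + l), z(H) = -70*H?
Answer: -224519 + 4777*√91/7 ≈ -2.1801e+5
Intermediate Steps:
R(l) = √2*√l (R(l) = √(2*l) = √2*√l)
(z(-2) + 4637)*(R((13 + 26)/(10 + 32)) - 47) = (-70*(-2) + 4637)*(√2*√((13 + 26)/(10 + 32)) - 47) = (140 + 4637)*(√2*√(39/42) - 47) = 4777*(√2*√(39*(1/42)) - 47) = 4777*(√2*√(13/14) - 47) = 4777*(√2*(√182/14) - 47) = 4777*(√91/7 - 47) = 4777*(-47 + √91/7) = -224519 + 4777*√91/7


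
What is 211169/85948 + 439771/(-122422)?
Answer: -5972853295/5260963028 ≈ -1.1353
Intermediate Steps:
211169/85948 + 439771/(-122422) = 211169*(1/85948) + 439771*(-1/122422) = 211169/85948 - 439771/122422 = -5972853295/5260963028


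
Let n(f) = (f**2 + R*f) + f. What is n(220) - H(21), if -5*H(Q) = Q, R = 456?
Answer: 744721/5 ≈ 1.4894e+5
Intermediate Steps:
H(Q) = -Q/5
n(f) = f**2 + 457*f (n(f) = (f**2 + 456*f) + f = f**2 + 457*f)
n(220) - H(21) = 220*(457 + 220) - (-1)*21/5 = 220*677 - 1*(-21/5) = 148940 + 21/5 = 744721/5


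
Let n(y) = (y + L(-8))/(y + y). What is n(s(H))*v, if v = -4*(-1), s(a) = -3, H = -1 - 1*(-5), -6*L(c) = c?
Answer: 10/9 ≈ 1.1111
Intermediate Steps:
L(c) = -c/6
H = 4 (H = -1 + 5 = 4)
v = 4 (v = -4*(-1) = 4)
n(y) = (4/3 + y)/(2*y) (n(y) = (y - ⅙*(-8))/(y + y) = (y + 4/3)/((2*y)) = (4/3 + y)*(1/(2*y)) = (4/3 + y)/(2*y))
n(s(H))*v = ((⅙)*(4 + 3*(-3))/(-3))*4 = ((⅙)*(-⅓)*(4 - 9))*4 = ((⅙)*(-⅓)*(-5))*4 = (5/18)*4 = 10/9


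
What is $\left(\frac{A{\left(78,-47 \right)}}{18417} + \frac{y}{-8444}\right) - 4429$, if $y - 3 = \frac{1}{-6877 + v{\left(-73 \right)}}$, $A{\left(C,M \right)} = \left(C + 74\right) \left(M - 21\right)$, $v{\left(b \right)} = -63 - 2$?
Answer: $- \frac{1594010620234939}{359857424472} \approx -4429.6$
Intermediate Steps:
$v{\left(b \right)} = -65$ ($v{\left(b \right)} = -63 - 2 = -65$)
$A{\left(C,M \right)} = \left(-21 + M\right) \left(74 + C\right)$ ($A{\left(C,M \right)} = \left(74 + C\right) \left(-21 + M\right) = \left(-21 + M\right) \left(74 + C\right)$)
$y = \frac{20825}{6942}$ ($y = 3 + \frac{1}{-6877 - 65} = 3 + \frac{1}{-6942} = 3 - \frac{1}{6942} = \frac{20825}{6942} \approx 2.9999$)
$\left(\frac{A{\left(78,-47 \right)}}{18417} + \frac{y}{-8444}\right) - 4429 = \left(\frac{-1554 - 1638 + 74 \left(-47\right) + 78 \left(-47\right)}{18417} + \frac{20825}{6942 \left(-8444\right)}\right) - 4429 = \left(\left(-1554 - 1638 - 3478 - 3666\right) \frac{1}{18417} + \frac{20825}{6942} \left(- \frac{1}{8444}\right)\right) - 4429 = \left(\left(-10336\right) \frac{1}{18417} - \frac{20825}{58618248}\right) - 4429 = \left(- \frac{10336}{18417} - \frac{20825}{58618248}\right) - 4429 = - \frac{202087248451}{359857424472} - 4429 = - \frac{1594010620234939}{359857424472}$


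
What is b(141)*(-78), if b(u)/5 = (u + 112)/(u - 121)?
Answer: -9867/2 ≈ -4933.5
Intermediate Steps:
b(u) = 5*(112 + u)/(-121 + u) (b(u) = 5*((u + 112)/(u - 121)) = 5*((112 + u)/(-121 + u)) = 5*(112 + u)/(-121 + u))
b(141)*(-78) = (5*(112 + 141)/(-121 + 141))*(-78) = (5*253/20)*(-78) = (5*(1/20)*253)*(-78) = (253/4)*(-78) = -9867/2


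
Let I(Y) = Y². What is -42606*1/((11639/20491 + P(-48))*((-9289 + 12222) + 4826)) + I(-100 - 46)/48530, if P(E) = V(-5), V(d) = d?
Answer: 4782395338007/2849687035360 ≈ 1.6782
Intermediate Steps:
P(E) = -5
-42606*1/((11639/20491 + P(-48))*((-9289 + 12222) + 4826)) + I(-100 - 46)/48530 = -42606*1/((11639/20491 - 5)*((-9289 + 12222) + 4826)) + (-100 - 46)²/48530 = -42606*1/((2933 + 4826)*(11639*(1/20491) - 5)) + (-146)²*(1/48530) = -42606*1/(7759*(11639/20491 - 5)) + 21316*(1/48530) = -42606/((-90816/20491*7759)) + 10658/24265 = -42606/(-704641344/20491) + 10658/24265 = -42606*(-20491/704641344) + 10658/24265 = 145506591/117440224 + 10658/24265 = 4782395338007/2849687035360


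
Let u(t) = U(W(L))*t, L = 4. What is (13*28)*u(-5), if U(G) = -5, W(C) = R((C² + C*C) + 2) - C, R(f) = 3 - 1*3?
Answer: 9100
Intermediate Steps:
R(f) = 0 (R(f) = 3 - 3 = 0)
W(C) = -C (W(C) = 0 - C = -C)
u(t) = -5*t
(13*28)*u(-5) = (13*28)*(-5*(-5)) = 364*25 = 9100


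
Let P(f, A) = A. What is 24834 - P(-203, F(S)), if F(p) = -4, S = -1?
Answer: 24838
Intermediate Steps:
24834 - P(-203, F(S)) = 24834 - 1*(-4) = 24834 + 4 = 24838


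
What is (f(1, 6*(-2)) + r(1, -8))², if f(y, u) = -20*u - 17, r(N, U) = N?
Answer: 50176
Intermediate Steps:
f(y, u) = -17 - 20*u
(f(1, 6*(-2)) + r(1, -8))² = ((-17 - 120*(-2)) + 1)² = ((-17 - 20*(-12)) + 1)² = ((-17 + 240) + 1)² = (223 + 1)² = 224² = 50176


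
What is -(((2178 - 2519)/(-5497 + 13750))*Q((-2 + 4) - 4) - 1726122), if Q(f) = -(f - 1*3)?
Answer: 14245686571/8253 ≈ 1.7261e+6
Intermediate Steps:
Q(f) = 3 - f (Q(f) = -(f - 3) = -(-3 + f) = 3 - f)
-(((2178 - 2519)/(-5497 + 13750))*Q((-2 + 4) - 4) - 1726122) = -(((2178 - 2519)/(-5497 + 13750))*(3 - ((-2 + 4) - 4)) - 1726122) = -((-341/8253)*(3 - (2 - 4)) - 1726122) = -((-341*1/8253)*(3 - 1*(-2)) - 1726122) = -(-341*(3 + 2)/8253 - 1726122) = -(-341/8253*5 - 1726122) = -(-1705/8253 - 1726122) = -1*(-14245686571/8253) = 14245686571/8253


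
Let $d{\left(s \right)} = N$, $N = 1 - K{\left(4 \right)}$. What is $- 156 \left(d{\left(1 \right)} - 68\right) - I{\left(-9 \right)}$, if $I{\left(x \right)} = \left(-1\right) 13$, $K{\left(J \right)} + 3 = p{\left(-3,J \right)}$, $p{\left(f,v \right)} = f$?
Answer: $9529$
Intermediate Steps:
$K{\left(J \right)} = -6$ ($K{\left(J \right)} = -3 - 3 = -6$)
$I{\left(x \right)} = -13$
$N = 7$ ($N = 1 - -6 = 1 + 6 = 7$)
$d{\left(s \right)} = 7$
$- 156 \left(d{\left(1 \right)} - 68\right) - I{\left(-9 \right)} = - 156 \left(7 - 68\right) - -13 = - 156 \left(7 - 68\right) + 13 = \left(-156\right) \left(-61\right) + 13 = 9516 + 13 = 9529$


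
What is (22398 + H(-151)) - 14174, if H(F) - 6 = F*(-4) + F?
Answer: 8683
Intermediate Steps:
H(F) = 6 - 3*F (H(F) = 6 + (F*(-4) + F) = 6 + (-4*F + F) = 6 - 3*F)
(22398 + H(-151)) - 14174 = (22398 + (6 - 3*(-151))) - 14174 = (22398 + (6 + 453)) - 14174 = (22398 + 459) - 14174 = 22857 - 14174 = 8683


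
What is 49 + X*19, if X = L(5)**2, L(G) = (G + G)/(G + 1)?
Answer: 916/9 ≈ 101.78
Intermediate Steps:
L(G) = 2*G/(1 + G) (L(G) = (2*G)/(1 + G) = 2*G/(1 + G))
X = 25/9 (X = (2*5/(1 + 5))**2 = (2*5/6)**2 = (2*5*(1/6))**2 = (5/3)**2 = 25/9 ≈ 2.7778)
49 + X*19 = 49 + (25/9)*19 = 49 + 475/9 = 916/9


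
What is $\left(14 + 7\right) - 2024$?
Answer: $-2003$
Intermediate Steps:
$\left(14 + 7\right) - 2024 = 21 - 2024 = -2003$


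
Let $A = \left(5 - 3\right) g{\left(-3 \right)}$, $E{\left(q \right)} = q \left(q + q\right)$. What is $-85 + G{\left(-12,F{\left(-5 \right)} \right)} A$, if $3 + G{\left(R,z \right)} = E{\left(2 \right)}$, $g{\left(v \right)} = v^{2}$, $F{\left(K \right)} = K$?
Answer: $5$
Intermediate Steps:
$E{\left(q \right)} = 2 q^{2}$ ($E{\left(q \right)} = q 2 q = 2 q^{2}$)
$G{\left(R,z \right)} = 5$ ($G{\left(R,z \right)} = -3 + 2 \cdot 2^{2} = -3 + 2 \cdot 4 = -3 + 8 = 5$)
$A = 18$ ($A = \left(5 - 3\right) \left(-3\right)^{2} = 2 \cdot 9 = 18$)
$-85 + G{\left(-12,F{\left(-5 \right)} \right)} A = -85 + 5 \cdot 18 = -85 + 90 = 5$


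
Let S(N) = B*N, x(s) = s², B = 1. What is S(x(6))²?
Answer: 1296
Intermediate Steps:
S(N) = N (S(N) = 1*N = N)
S(x(6))² = (6²)² = 36² = 1296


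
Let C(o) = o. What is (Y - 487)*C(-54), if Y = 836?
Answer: -18846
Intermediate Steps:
(Y - 487)*C(-54) = (836 - 487)*(-54) = 349*(-54) = -18846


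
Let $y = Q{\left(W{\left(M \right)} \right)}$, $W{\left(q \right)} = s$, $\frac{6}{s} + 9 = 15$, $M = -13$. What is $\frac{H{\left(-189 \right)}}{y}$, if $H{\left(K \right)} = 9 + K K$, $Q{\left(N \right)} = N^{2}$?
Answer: $35730$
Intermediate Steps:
$s = 1$ ($s = \frac{6}{-9 + 15} = \frac{6}{6} = 6 \cdot \frac{1}{6} = 1$)
$W{\left(q \right)} = 1$
$H{\left(K \right)} = 9 + K^{2}$
$y = 1$ ($y = 1^{2} = 1$)
$\frac{H{\left(-189 \right)}}{y} = \frac{9 + \left(-189\right)^{2}}{1} = \left(9 + 35721\right) 1 = 35730 \cdot 1 = 35730$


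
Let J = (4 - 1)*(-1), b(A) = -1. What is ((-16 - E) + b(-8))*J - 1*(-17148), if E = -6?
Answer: 17181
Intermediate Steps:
J = -3 (J = 3*(-1) = -3)
((-16 - E) + b(-8))*J - 1*(-17148) = ((-16 - 1*(-6)) - 1)*(-3) - 1*(-17148) = ((-16 + 6) - 1)*(-3) + 17148 = (-10 - 1)*(-3) + 17148 = -11*(-3) + 17148 = 33 + 17148 = 17181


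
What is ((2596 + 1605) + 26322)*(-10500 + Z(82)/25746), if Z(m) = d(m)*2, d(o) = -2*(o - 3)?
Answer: -4125691902134/12873 ≈ -3.2049e+8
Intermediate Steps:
d(o) = 6 - 2*o (d(o) = -2*(-3 + o) = 6 - 2*o)
Z(m) = 12 - 4*m (Z(m) = (6 - 2*m)*2 = 12 - 4*m)
((2596 + 1605) + 26322)*(-10500 + Z(82)/25746) = ((2596 + 1605) + 26322)*(-10500 + (12 - 4*82)/25746) = (4201 + 26322)*(-10500 + (12 - 328)*(1/25746)) = 30523*(-10500 - 316*1/25746) = 30523*(-10500 - 158/12873) = 30523*(-135166658/12873) = -4125691902134/12873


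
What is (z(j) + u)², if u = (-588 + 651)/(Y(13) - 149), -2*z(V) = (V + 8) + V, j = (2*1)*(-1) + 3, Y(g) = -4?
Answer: 8464/289 ≈ 29.287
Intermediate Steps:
j = 1 (j = 2*(-1) + 3 = -2 + 3 = 1)
z(V) = -4 - V (z(V) = -((V + 8) + V)/2 = -((8 + V) + V)/2 = -(8 + 2*V)/2 = -4 - V)
u = -7/17 (u = (-588 + 651)/(-4 - 149) = 63/(-153) = 63*(-1/153) = -7/17 ≈ -0.41176)
(z(j) + u)² = ((-4 - 1*1) - 7/17)² = ((-4 - 1) - 7/17)² = (-5 - 7/17)² = (-92/17)² = 8464/289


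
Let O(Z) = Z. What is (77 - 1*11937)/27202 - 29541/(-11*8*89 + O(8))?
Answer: 118463607/35471408 ≈ 3.3397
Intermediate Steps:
(77 - 1*11937)/27202 - 29541/(-11*8*89 + O(8)) = (77 - 1*11937)/27202 - 29541/(-11*8*89 + 8) = (77 - 11937)*(1/27202) - 29541/(-88*89 + 8) = -11860*1/27202 - 29541/(-7832 + 8) = -5930/13601 - 29541/(-7824) = -5930/13601 - 29541*(-1/7824) = -5930/13601 + 9847/2608 = 118463607/35471408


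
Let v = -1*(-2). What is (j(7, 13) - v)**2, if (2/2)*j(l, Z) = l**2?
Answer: 2209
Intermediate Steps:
v = 2
j(l, Z) = l**2
(j(7, 13) - v)**2 = (7**2 - 1*2)**2 = (49 - 2)**2 = 47**2 = 2209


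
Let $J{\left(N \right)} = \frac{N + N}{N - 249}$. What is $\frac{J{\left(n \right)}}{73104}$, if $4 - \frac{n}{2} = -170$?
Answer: $\frac{29}{301554} \approx 9.6168 \cdot 10^{-5}$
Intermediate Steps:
$n = 348$ ($n = 8 - -340 = 8 + 340 = 348$)
$J{\left(N \right)} = \frac{2 N}{-249 + N}$
$\frac{J{\left(n \right)}}{73104} = \frac{2 \cdot 348 \frac{1}{-249 + 348}}{73104} = 2 \cdot 348 \cdot \frac{1}{99} \cdot \frac{1}{73104} = \frac{232}{33} \cdot \frac{1}{73104} = \frac{29}{301554}$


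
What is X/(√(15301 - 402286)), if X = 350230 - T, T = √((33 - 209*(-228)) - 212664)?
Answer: I*√386985*(-350230 + 3*I*√18331)/386985 ≈ -0.65293 - 563.0*I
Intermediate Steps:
T = 3*I*√18331 (T = √((33 + 47652) - 212664) = √(47685 - 212664) = √(-164979) = 3*I*√18331 ≈ 406.18*I)
X = 350230 - 3*I*√18331 ≈ 3.5023e+5 - 406.18*I
X/(√(15301 - 402286)) = (350230 - 3*I*√18331)/(√(15301 - 402286)) = (350230 - 3*I*√18331)/(√(-386985)) = (350230 - 3*I*√18331)/((I*√386985)) = (350230 - 3*I*√18331)*(-I*√386985/386985) = -I*√386985*(350230 - 3*I*√18331)/386985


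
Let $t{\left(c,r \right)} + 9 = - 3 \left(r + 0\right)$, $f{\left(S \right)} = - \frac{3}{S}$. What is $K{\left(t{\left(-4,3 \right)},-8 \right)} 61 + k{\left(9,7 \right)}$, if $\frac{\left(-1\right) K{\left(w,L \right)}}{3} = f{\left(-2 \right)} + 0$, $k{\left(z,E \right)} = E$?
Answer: $- \frac{535}{2} \approx -267.5$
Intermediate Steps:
$t{\left(c,r \right)} = -9 - 3 r$ ($t{\left(c,r \right)} = -9 - 3 \left(r + 0\right) = -9 - 3 r$)
$K{\left(w,L \right)} = - \frac{9}{2}$ ($K{\left(w,L \right)} = - 3 \left(- \frac{3}{-2} + 0\right) = - 3 \left(\left(-3\right) \left(- \frac{1}{2}\right) + 0\right) = - 3 \left(\frac{3}{2} + 0\right) = \left(-3\right) \frac{3}{2} = - \frac{9}{2}$)
$K{\left(t{\left(-4,3 \right)},-8 \right)} 61 + k{\left(9,7 \right)} = \left(- \frac{9}{2}\right) 61 + 7 = - \frac{549}{2} + 7 = - \frac{535}{2}$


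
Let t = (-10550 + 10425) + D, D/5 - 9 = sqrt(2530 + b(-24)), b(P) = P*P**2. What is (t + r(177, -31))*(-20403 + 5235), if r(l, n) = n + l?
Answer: -1001088 - 75840*I*sqrt(11294) ≈ -1.0011e+6 - 8.0598e+6*I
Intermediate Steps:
r(l, n) = l + n
b(P) = P**3
D = 45 + 5*I*sqrt(11294) (D = 45 + 5*sqrt(2530 + (-24)**3) = 45 + 5*sqrt(2530 - 13824) = 45 + 5*sqrt(-11294) = 45 + 5*(I*sqrt(11294)) = 45 + 5*I*sqrt(11294) ≈ 45.0 + 531.37*I)
t = -80 + 5*I*sqrt(11294) (t = (-10550 + 10425) + (45 + 5*I*sqrt(11294)) = -125 + (45 + 5*I*sqrt(11294)) = -80 + 5*I*sqrt(11294) ≈ -80.0 + 531.37*I)
(t + r(177, -31))*(-20403 + 5235) = ((-80 + 5*I*sqrt(11294)) + (177 - 31))*(-20403 + 5235) = ((-80 + 5*I*sqrt(11294)) + 146)*(-15168) = (66 + 5*I*sqrt(11294))*(-15168) = -1001088 - 75840*I*sqrt(11294)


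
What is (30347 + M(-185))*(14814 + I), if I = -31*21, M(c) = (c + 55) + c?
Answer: 425343216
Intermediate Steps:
M(c) = 55 + 2*c (M(c) = (55 + c) + c = 55 + 2*c)
I = -651
(30347 + M(-185))*(14814 + I) = (30347 + (55 + 2*(-185)))*(14814 - 651) = (30347 + (55 - 370))*14163 = (30347 - 315)*14163 = 30032*14163 = 425343216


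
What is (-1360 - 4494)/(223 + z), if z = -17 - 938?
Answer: 2927/366 ≈ 7.9973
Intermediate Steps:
z = -955
(-1360 - 4494)/(223 + z) = (-1360 - 4494)/(223 - 955) = -5854/(-732) = -5854*(-1/732) = 2927/366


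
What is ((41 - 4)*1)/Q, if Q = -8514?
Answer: -37/8514 ≈ -0.0043458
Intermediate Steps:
((41 - 4)*1)/Q = ((41 - 4)*1)/(-8514) = (37*1)*(-1/8514) = 37*(-1/8514) = -37/8514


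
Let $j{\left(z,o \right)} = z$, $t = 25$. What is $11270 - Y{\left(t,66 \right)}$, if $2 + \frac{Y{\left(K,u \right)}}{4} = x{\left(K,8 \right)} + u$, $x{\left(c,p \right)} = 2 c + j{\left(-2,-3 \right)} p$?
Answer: $10878$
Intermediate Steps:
$x{\left(c,p \right)} = - 2 p + 2 c$ ($x{\left(c,p \right)} = 2 c - 2 p = - 2 p + 2 c$)
$Y{\left(K,u \right)} = -72 + 4 u + 8 K$ ($Y{\left(K,u \right)} = -8 + 4 \left(\left(\left(-2\right) 8 + 2 K\right) + u\right) = -8 + 4 \left(\left(-16 + 2 K\right) + u\right) = -8 + 4 \left(-16 + u + 2 K\right) = -8 + \left(-64 + 4 u + 8 K\right) = -72 + 4 u + 8 K$)
$11270 - Y{\left(t,66 \right)} = 11270 - \left(-72 + 4 \cdot 66 + 8 \cdot 25\right) = 11270 - \left(-72 + 264 + 200\right) = 11270 - 392 = 10878$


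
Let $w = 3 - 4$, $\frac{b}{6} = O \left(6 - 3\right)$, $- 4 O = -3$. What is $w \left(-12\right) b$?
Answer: $162$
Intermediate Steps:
$O = \frac{3}{4}$ ($O = \left(- \frac{1}{4}\right) \left(-3\right) = \frac{3}{4} \approx 0.75$)
$b = \frac{27}{2}$ ($b = 6 \frac{3 \left(6 - 3\right)}{4} = 6 \cdot \frac{3}{4} \cdot 3 = 6 \cdot \frac{9}{4} = \frac{27}{2} \approx 13.5$)
$w = -1$ ($w = 3 - 4 = -1$)
$w \left(-12\right) b = \left(-1\right) \left(-12\right) \frac{27}{2} = 12 \cdot \frac{27}{2} = 162$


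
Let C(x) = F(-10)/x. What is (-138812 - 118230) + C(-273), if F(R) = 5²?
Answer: -70172491/273 ≈ -2.5704e+5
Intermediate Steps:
F(R) = 25
C(x) = 25/x
(-138812 - 118230) + C(-273) = (-138812 - 118230) + 25/(-273) = -257042 + 25*(-1/273) = -257042 - 25/273 = -70172491/273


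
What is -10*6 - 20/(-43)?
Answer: -2560/43 ≈ -59.535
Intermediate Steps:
-10*6 - 20/(-43) = -60 - 20*(-1/43) = -60 + 20/43 = -2560/43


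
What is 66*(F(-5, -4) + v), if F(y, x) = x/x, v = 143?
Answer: 9504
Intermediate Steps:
F(y, x) = 1
66*(F(-5, -4) + v) = 66*(1 + 143) = 66*144 = 9504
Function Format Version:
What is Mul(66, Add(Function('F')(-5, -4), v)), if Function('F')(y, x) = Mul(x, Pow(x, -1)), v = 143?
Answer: 9504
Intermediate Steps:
Function('F')(y, x) = 1
Mul(66, Add(Function('F')(-5, -4), v)) = Mul(66, Add(1, 143)) = Mul(66, 144) = 9504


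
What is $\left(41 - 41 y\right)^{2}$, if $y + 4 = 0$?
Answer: $42025$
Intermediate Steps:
$y = -4$ ($y = -4 + 0 = -4$)
$\left(41 - 41 y\right)^{2} = \left(41 - -164\right)^{2} = \left(41 + 164\right)^{2} = 205^{2} = 42025$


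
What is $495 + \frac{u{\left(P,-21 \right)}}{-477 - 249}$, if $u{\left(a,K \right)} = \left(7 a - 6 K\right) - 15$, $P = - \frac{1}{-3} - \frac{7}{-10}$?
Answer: $\frac{10777553}{21780} \approx 494.84$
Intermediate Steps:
$P = \frac{31}{30}$ ($P = \left(-1\right) \left(- \frac{1}{3}\right) - - \frac{7}{10} = \frac{1}{3} + \frac{7}{10} = \frac{31}{30} \approx 1.0333$)
$u{\left(a,K \right)} = -15 - 6 K + 7 a$ ($u{\left(a,K \right)} = \left(- 6 K + 7 a\right) - 15 = -15 - 6 K + 7 a$)
$495 + \frac{u{\left(P,-21 \right)}}{-477 - 249} = 495 + \frac{-15 - -126 + 7 \cdot \frac{31}{30}}{-477 - 249} = 495 + \frac{-15 + 126 + \frac{217}{30}}{-726} = 495 - \frac{3547}{21780} = \frac{10777553}{21780}$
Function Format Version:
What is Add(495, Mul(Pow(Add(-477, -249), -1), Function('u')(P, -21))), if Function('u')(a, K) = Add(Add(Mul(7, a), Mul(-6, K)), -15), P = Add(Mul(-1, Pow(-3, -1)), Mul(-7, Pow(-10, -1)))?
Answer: Rational(10777553, 21780) ≈ 494.84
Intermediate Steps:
P = Rational(31, 30) (P = Add(Mul(-1, Rational(-1, 3)), Mul(-7, Rational(-1, 10))) = Add(Rational(1, 3), Rational(7, 10)) = Rational(31, 30) ≈ 1.0333)
Function('u')(a, K) = Add(-15, Mul(-6, K), Mul(7, a)) (Function('u')(a, K) = Add(Add(Mul(-6, K), Mul(7, a)), -15) = Add(-15, Mul(-6, K), Mul(7, a)))
Add(495, Mul(Pow(Add(-477, -249), -1), Function('u')(P, -21))) = Add(495, Mul(Pow(Add(-477, -249), -1), Add(-15, Mul(-6, -21), Mul(7, Rational(31, 30))))) = Add(495, Mul(Pow(-726, -1), Add(-15, 126, Rational(217, 30)))) = Add(495, Mul(Rational(-1, 726), Rational(3547, 30))) = Add(495, Rational(-3547, 21780)) = Rational(10777553, 21780)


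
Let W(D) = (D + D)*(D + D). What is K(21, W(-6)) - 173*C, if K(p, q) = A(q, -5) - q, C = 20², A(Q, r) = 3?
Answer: -69341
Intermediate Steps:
C = 400
W(D) = 4*D² (W(D) = (2*D)*(2*D) = 4*D²)
K(p, q) = 3 - q
K(21, W(-6)) - 173*C = (3 - 4*(-6)²) - 173*400 = (3 - 4*36) - 69200 = (3 - 1*144) - 69200 = (3 - 144) - 69200 = -141 - 69200 = -69341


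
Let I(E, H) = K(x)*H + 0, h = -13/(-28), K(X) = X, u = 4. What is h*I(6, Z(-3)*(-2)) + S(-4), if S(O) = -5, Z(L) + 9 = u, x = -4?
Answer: -165/7 ≈ -23.571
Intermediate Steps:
Z(L) = -5 (Z(L) = -9 + 4 = -5)
h = 13/28 (h = -13*(-1/28) = 13/28 ≈ 0.46429)
I(E, H) = -4*H (I(E, H) = -4*H + 0 = -4*H)
h*I(6, Z(-3)*(-2)) + S(-4) = 13*(-(-20)*(-2))/28 - 5 = 13*(-4*10)/28 - 5 = (13/28)*(-40) - 5 = -130/7 - 5 = -165/7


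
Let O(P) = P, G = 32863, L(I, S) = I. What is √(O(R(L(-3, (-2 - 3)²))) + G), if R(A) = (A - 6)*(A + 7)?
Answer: √32827 ≈ 181.18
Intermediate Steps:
R(A) = (-6 + A)*(7 + A)
√(O(R(L(-3, (-2 - 3)²))) + G) = √((-42 - 3 + (-3)²) + 32863) = √((-42 - 3 + 9) + 32863) = √(-36 + 32863) = √32827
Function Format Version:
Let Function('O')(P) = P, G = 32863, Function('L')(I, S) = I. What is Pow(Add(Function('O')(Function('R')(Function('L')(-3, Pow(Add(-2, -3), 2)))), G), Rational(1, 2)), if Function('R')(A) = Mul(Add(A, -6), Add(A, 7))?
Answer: Pow(32827, Rational(1, 2)) ≈ 181.18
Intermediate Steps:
Function('R')(A) = Mul(Add(-6, A), Add(7, A))
Pow(Add(Function('O')(Function('R')(Function('L')(-3, Pow(Add(-2, -3), 2)))), G), Rational(1, 2)) = Pow(Add(Add(-42, -3, Pow(-3, 2)), 32863), Rational(1, 2)) = Pow(Add(Add(-42, -3, 9), 32863), Rational(1, 2)) = Pow(Add(-36, 32863), Rational(1, 2)) = Pow(32827, Rational(1, 2))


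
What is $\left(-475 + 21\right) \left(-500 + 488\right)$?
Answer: $5448$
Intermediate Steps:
$\left(-475 + 21\right) \left(-500 + 488\right) = \left(-454\right) \left(-12\right) = 5448$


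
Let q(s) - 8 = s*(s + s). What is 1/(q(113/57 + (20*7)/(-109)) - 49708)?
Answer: -38601369/1918450420162 ≈ -2.0121e-5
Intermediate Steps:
q(s) = 8 + 2*s**2 (q(s) = 8 + s*(s + s) = 8 + s*(2*s) = 8 + 2*s**2)
1/(q(113/57 + (20*7)/(-109)) - 49708) = 1/((8 + 2*(113/57 + (20*7)/(-109))**2) - 49708) = 1/((8 + 2*(113*(1/57) + 140*(-1/109))**2) - 49708) = 1/((8 + 2*(113/57 - 140/109)**2) - 49708) = 1/((8 + 2*(4337/6213)**2) - 49708) = 1/((8 + 2*(18809569/38601369)) - 49708) = 1/((8 + 37619138/38601369) - 49708) = 1/(346430090/38601369 - 49708) = 1/(-1918450420162/38601369) = -38601369/1918450420162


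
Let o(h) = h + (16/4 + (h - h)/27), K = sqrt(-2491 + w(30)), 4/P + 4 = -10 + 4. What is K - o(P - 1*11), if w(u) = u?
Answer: 37/5 + I*sqrt(2461) ≈ 7.4 + 49.608*I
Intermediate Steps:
P = -2/5 (P = 4/(-4 + (-10 + 4)) = 4/(-4 - 6) = 4/(-10) = 4*(-1/10) = -2/5 ≈ -0.40000)
K = I*sqrt(2461) (K = sqrt(-2491 + 30) = sqrt(-2461) = I*sqrt(2461) ≈ 49.608*I)
o(h) = 4 + h (o(h) = h + (16*(1/4) + 0*(1/27)) = h + (4 + 0) = h + 4 = 4 + h)
K - o(P - 1*11) = I*sqrt(2461) - (4 + (-2/5 - 1*11)) = I*sqrt(2461) - (4 + (-2/5 - 11)) = I*sqrt(2461) - (4 - 57/5) = I*sqrt(2461) - 1*(-37/5) = I*sqrt(2461) + 37/5 = 37/5 + I*sqrt(2461)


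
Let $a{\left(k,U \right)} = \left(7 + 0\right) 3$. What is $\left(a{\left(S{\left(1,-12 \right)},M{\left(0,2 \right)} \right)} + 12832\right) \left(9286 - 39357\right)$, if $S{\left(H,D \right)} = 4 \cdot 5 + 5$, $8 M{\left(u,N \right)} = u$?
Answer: $-386502563$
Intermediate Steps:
$M{\left(u,N \right)} = \frac{u}{8}$
$S{\left(H,D \right)} = 25$ ($S{\left(H,D \right)} = 20 + 5 = 25$)
$a{\left(k,U \right)} = 21$ ($a{\left(k,U \right)} = 7 \cdot 3 = 21$)
$\left(a{\left(S{\left(1,-12 \right)},M{\left(0,2 \right)} \right)} + 12832\right) \left(9286 - 39357\right) = \left(21 + 12832\right) \left(9286 - 39357\right) = 12853 \left(-30071\right) = -386502563$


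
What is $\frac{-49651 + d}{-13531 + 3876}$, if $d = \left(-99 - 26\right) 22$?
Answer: $\frac{52401}{9655} \approx 5.4273$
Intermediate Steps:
$d = -2750$ ($d = \left(-125\right) 22 = -2750$)
$\frac{-49651 + d}{-13531 + 3876} = \frac{-49651 - 2750}{-13531 + 3876} = - \frac{52401}{-9655} = \left(-52401\right) \left(- \frac{1}{9655}\right) = \frac{52401}{9655}$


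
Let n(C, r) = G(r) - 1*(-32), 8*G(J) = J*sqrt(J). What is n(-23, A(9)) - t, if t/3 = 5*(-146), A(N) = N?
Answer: 17803/8 ≈ 2225.4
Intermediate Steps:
G(J) = J**(3/2)/8 (G(J) = (J*sqrt(J))/8 = J**(3/2)/8)
t = -2190 (t = 3*(5*(-146)) = 3*(-730) = -2190)
n(C, r) = 32 + r**(3/2)/8 (n(C, r) = r**(3/2)/8 - 1*(-32) = r**(3/2)/8 + 32 = 32 + r**(3/2)/8)
n(-23, A(9)) - t = (32 + 9**(3/2)/8) - 1*(-2190) = (32 + (1/8)*27) + 2190 = (32 + 27/8) + 2190 = 283/8 + 2190 = 17803/8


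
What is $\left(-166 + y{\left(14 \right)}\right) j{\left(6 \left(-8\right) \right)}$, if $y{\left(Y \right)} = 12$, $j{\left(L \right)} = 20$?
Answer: $-3080$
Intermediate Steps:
$\left(-166 + y{\left(14 \right)}\right) j{\left(6 \left(-8\right) \right)} = \left(-166 + 12\right) 20 = \left(-154\right) 20 = -3080$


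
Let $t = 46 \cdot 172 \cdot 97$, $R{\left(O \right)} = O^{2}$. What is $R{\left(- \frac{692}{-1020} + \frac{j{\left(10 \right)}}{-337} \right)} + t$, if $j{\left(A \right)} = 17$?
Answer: $\frac{5667589651344556}{7384824225} \approx 7.6746 \cdot 10^{5}$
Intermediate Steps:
$t = 767464$ ($t = 7912 \cdot 97 = 767464$)
$R{\left(- \frac{692}{-1020} + \frac{j{\left(10 \right)}}{-337} \right)} + t = \left(- \frac{692}{-1020} + \frac{17}{-337}\right)^{2} + 767464 = \left(\left(-692\right) \left(- \frac{1}{1020}\right) + 17 \left(- \frac{1}{337}\right)\right)^{2} + 767464 = \left(\frac{173}{255} - \frac{17}{337}\right)^{2} + 767464 = \left(\frac{53966}{85935}\right)^{2} + 767464 = \frac{2912329156}{7384824225} + 767464 = \frac{5667589651344556}{7384824225}$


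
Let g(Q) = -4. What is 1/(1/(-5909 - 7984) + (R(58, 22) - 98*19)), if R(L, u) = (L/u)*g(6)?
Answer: -1263/2365025 ≈ -0.00053403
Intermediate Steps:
R(L, u) = -4*L/u (R(L, u) = (L/u)*(-4) = -4*L/u)
1/(1/(-5909 - 7984) + (R(58, 22) - 98*19)) = 1/(1/(-5909 - 7984) + (-4*58/22 - 98*19)) = 1/(1/(-13893) + (-4*58*1/22 - 1*1862)) = 1/(-1/13893 + (-116/11 - 1862)) = 1/(-1/13893 - 20598/11) = 1/(-2365025/1263) = -1263/2365025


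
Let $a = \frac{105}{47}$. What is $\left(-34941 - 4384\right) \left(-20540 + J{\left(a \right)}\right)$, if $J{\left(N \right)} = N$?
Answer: $\frac{37959439375}{47} \approx 8.0765 \cdot 10^{8}$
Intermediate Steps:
$a = \frac{105}{47}$ ($a = 105 \cdot \frac{1}{47} = \frac{105}{47} \approx 2.234$)
$\left(-34941 - 4384\right) \left(-20540 + J{\left(a \right)}\right) = \left(-34941 - 4384\right) \left(-20540 + \frac{105}{47}\right) = \left(-39325\right) \left(- \frac{965275}{47}\right) = \frac{37959439375}{47}$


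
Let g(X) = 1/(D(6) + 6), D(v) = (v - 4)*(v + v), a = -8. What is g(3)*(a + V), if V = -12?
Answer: -2/3 ≈ -0.66667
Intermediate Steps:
D(v) = 2*v*(-4 + v) (D(v) = (-4 + v)*(2*v) = 2*v*(-4 + v))
g(X) = 1/30 (g(X) = 1/(2*6*(-4 + 6) + 6) = 1/(2*6*2 + 6) = 1/(24 + 6) = 1/30)
g(3)*(a + V) = (-8 - 12)/30 = (1/30)*(-20) = -2/3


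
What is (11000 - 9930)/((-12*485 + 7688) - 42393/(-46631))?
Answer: 3838090/6703777 ≈ 0.57253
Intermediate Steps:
(11000 - 9930)/((-12*485 + 7688) - 42393/(-46631)) = 1070/((-5820 + 7688) - 42393*(-1/46631)) = 1070/(1868 + 3261/3587) = 1070/(6703777/3587) = 1070*(3587/6703777) = 3838090/6703777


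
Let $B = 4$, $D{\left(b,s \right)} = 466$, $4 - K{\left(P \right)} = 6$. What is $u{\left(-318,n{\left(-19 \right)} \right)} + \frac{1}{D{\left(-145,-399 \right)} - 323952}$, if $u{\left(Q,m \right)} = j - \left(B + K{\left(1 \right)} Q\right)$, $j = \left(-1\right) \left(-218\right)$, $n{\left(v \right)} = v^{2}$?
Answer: $- \frac{136511093}{323486} \approx -422.0$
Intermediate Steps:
$K{\left(P \right)} = -2$ ($K{\left(P \right)} = 4 - 6 = -2$)
$j = 218$
$u{\left(Q,m \right)} = 214 + 2 Q$ ($u{\left(Q,m \right)} = 218 - \left(4 - 2 Q\right) = 218 + \left(-4 + 2 Q\right) = 214 + 2 Q$)
$u{\left(-318,n{\left(-19 \right)} \right)} + \frac{1}{D{\left(-145,-399 \right)} - 323952} = \left(214 + 2 \left(-318\right)\right) + \frac{1}{466 - 323952} = \left(214 - 636\right) + \frac{1}{-323486} = -422 - \frac{1}{323486} = - \frac{136511093}{323486}$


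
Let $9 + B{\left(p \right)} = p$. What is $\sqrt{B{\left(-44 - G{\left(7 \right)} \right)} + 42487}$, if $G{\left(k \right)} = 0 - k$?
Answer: $\sqrt{42441} \approx 206.01$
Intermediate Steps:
$G{\left(k \right)} = - k$
$B{\left(p \right)} = -9 + p$
$\sqrt{B{\left(-44 - G{\left(7 \right)} \right)} + 42487} = \sqrt{\left(-9 - \left(44 - 7\right)\right) + 42487} = \sqrt{\left(-9 - 37\right) + 42487} = \sqrt{-46 + 42487} = \sqrt{42441}$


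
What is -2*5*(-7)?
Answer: 70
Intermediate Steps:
-2*5*(-7) = -10*(-7) = 70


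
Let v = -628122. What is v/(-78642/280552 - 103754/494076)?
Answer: 10883313644883768/8495439625 ≈ 1.2811e+6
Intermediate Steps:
v/(-78642/280552 - 103754/494076) = -628122/(-78642/280552 - 103754/494076) = -628122/(-78642*1/280552 - 103754*1/494076) = -628122/(-39321/140276 - 51877/247038) = -628122/(-8495439625/17326751244) = -628122*(-17326751244/8495439625) = 10883313644883768/8495439625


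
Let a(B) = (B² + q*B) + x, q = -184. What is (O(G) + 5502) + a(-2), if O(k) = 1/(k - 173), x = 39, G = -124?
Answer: 1756160/297 ≈ 5913.0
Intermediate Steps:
a(B) = 39 + B² - 184*B (a(B) = (B² - 184*B) + 39 = 39 + B² - 184*B)
O(k) = 1/(-173 + k)
(O(G) + 5502) + a(-2) = (1/(-173 - 124) + 5502) + (39 + (-2)² - 184*(-2)) = (1/(-297) + 5502) + (39 + 4 + 368) = (-1/297 + 5502) + 411 = 1634093/297 + 411 = 1756160/297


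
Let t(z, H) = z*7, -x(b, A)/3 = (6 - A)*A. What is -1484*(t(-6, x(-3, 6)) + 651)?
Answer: -903756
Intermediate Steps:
x(b, A) = -3*A*(6 - A) (x(b, A) = -3*(6 - A)*A = -3*A*(6 - A))
t(z, H) = 7*z
-1484*(t(-6, x(-3, 6)) + 651) = -1484*(7*(-6) + 651) = -1484*(-42 + 651) = -1484*609 = -903756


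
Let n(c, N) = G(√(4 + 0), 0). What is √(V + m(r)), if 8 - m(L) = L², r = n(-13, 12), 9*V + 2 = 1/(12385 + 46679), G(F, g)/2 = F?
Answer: I*√64538273010/88596 ≈ 2.8674*I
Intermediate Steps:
G(F, g) = 2*F
V = -118127/531576 (V = -2/9 + 1/(9*(12385 + 46679)) = -2/9 + (⅑)/59064 = -2/9 + (⅑)*(1/59064) = -2/9 + 1/531576 = -118127/531576 ≈ -0.22222)
n(c, N) = 4 (n(c, N) = 2*√(4 + 0) = 2*√4 = 2*2 = 4)
r = 4
m(L) = 8 - L²
√(V + m(r)) = √(-118127/531576 + (8 - 1*4²)) = √(-118127/531576 + (8 - 1*16)) = √(-118127/531576 + (8 - 16)) = √(-118127/531576 - 8) = √(-4370735/531576) = I*√64538273010/88596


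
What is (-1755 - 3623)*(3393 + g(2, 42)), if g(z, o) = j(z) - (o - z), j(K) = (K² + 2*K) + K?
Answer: -18086214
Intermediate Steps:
j(K) = K² + 3*K
g(z, o) = z - o + z*(3 + z) (g(z, o) = z*(3 + z) - (o - z) = z*(3 + z) + (z - o) = z - o + z*(3 + z))
(-1755 - 3623)*(3393 + g(2, 42)) = (-1755 - 3623)*(3393 + (2 - 1*42 + 2*(3 + 2))) = -5378*(3393 + (2 - 42 + 2*5)) = -5378*(3393 + (2 - 42 + 10)) = -5378*(3393 - 30) = -5378*3363 = -18086214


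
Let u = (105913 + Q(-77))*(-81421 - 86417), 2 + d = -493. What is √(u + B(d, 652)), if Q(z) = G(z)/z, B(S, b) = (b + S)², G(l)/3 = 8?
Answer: I*√871031307461/7 ≈ 1.3333e+5*I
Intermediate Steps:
d = -495 (d = -2 - 493 = -495)
G(l) = 24 (G(l) = 3*8 = 24)
B(S, b) = (S + b)²
Q(z) = 24/z
u = -124433216466/7 (u = (105913 + 24/(-77))*(-81421 - 86417) = (105913 + 24*(-1/77))*(-167838) = (105913 - 24/77)*(-167838) = (8155277/77)*(-167838) = -124433216466/7 ≈ -1.7776e+10)
√(u + B(d, 652)) = √(-124433216466/7 + (-495 + 652)²) = √(-124433216466/7 + 157²) = √(-124433216466/7 + 24649) = √(-124433043923/7) = I*√871031307461/7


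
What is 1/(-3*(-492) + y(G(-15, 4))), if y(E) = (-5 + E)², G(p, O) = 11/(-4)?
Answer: 16/24577 ≈ 0.00065101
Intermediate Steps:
G(p, O) = -11/4 (G(p, O) = 11*(-¼) = -11/4)
1/(-3*(-492) + y(G(-15, 4))) = 1/(-3*(-492) + (-5 - 11/4)²) = 1/(1476 + (-31/4)²) = 1/(1476 + 961/16) = 1/(24577/16) = 16/24577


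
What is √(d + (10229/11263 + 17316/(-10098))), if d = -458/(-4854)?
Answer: 2*I*√516960974027791678/1703900429 ≈ 0.84395*I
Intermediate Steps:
d = 229/2427 (d = -458*(-1/4854) = 229/2427 ≈ 0.094355)
√(d + (10229/11263 + 17316/(-10098))) = √(229/2427 + (10229/11263 + 17316/(-10098))) = √(229/2427 + (10229*(1/11263) + 17316*(-1/10098))) = √(229/2427 + (10229/11263 - 962/561)) = √(229/2427 - 5096537/6318543) = √(-1213594328/1703900429) = 2*I*√516960974027791678/1703900429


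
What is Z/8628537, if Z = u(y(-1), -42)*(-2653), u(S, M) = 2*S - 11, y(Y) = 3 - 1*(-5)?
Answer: -13265/8628537 ≈ -0.0015373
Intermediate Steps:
y(Y) = 8 (y(Y) = 3 + 5 = 8)
u(S, M) = -11 + 2*S
Z = -13265 (Z = (-11 + 2*8)*(-2653) = (-11 + 16)*(-2653) = 5*(-2653) = -13265)
Z/8628537 = -13265/8628537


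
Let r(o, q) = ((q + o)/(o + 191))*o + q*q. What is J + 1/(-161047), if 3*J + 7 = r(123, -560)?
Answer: 5283117363085/50568758 ≈ 1.0447e+5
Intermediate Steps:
r(o, q) = q² + o*(o + q)/(191 + o) (r(o, q) = ((o + q)/(191 + o))*o + q² = o*(o + q)/(191 + o) + q² = q² + o*(o + q)/(191 + o))
J = 32804817/314 (J = -7/3 + ((123² + 191*(-560)² + 123*(-560) + 123*(-560)²)/(191 + 123))/3 = -7/3 + ((15129 + 191*313600 - 68880 + 123*313600)/314)/3 = -7/3 + ((15129 + 59897600 - 68880 + 38572800)/314)/3 = -7/3 + ((1/314)*98416649)/3 = -7/3 + (⅓)*(98416649/314) = -7/3 + 98416649/942 = 32804817/314 ≈ 1.0447e+5)
J + 1/(-161047) = 32804817/314 + 1/(-161047) = 32804817/314 - 1/161047 = 5283117363085/50568758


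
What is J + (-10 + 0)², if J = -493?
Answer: -393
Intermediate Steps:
J + (-10 + 0)² = -493 + (-10 + 0)² = -493 + (-10)² = -493 + 100 = -393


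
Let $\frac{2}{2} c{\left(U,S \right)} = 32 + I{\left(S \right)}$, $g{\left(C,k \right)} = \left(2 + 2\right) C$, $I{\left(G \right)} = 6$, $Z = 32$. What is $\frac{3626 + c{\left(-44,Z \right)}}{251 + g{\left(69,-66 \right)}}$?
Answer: $\frac{3664}{527} \approx 6.9526$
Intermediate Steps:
$g{\left(C,k \right)} = 4 C$
$c{\left(U,S \right)} = 38$ ($c{\left(U,S \right)} = 32 + 6 = 38$)
$\frac{3626 + c{\left(-44,Z \right)}}{251 + g{\left(69,-66 \right)}} = \frac{3626 + 38}{251 + 4 \cdot 69} = \frac{3664}{251 + 276} = \frac{3664}{527}$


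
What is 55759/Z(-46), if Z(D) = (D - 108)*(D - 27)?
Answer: 5069/1022 ≈ 4.9599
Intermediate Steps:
Z(D) = (-108 + D)*(-27 + D)
55759/Z(-46) = 55759/(2916 + (-46)² - 135*(-46)) = 55759/(2916 + 2116 + 6210) = 55759/11242 = 55759*(1/11242) = 5069/1022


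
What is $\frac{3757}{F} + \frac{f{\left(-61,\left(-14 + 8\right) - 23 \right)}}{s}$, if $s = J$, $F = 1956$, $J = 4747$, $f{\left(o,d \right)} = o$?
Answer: $\frac{17715163}{9285132} \approx 1.9079$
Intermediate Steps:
$s = 4747$
$\frac{3757}{F} + \frac{f{\left(-61,\left(-14 + 8\right) - 23 \right)}}{s} = \frac{3757}{1956} - \frac{61}{4747} = \frac{17715163}{9285132}$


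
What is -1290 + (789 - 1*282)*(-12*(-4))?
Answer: 23046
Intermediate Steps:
-1290 + (789 - 1*282)*(-12*(-4)) = -1290 + (789 - 282)*48 = -1290 + 507*48 = -1290 + 24336 = 23046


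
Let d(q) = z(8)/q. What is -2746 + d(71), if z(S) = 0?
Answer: -2746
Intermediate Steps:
d(q) = 0 (d(q) = 0/q = 0)
-2746 + d(71) = -2746 + 0 = -2746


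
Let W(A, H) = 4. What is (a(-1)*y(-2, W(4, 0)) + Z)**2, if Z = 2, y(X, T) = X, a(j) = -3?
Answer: 64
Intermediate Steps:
(a(-1)*y(-2, W(4, 0)) + Z)**2 = (-3*(-2) + 2)**2 = (6 + 2)**2 = 8**2 = 64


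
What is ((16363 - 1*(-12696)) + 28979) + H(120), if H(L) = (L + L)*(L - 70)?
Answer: 70038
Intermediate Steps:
H(L) = 2*L*(-70 + L) (H(L) = (2*L)*(-70 + L) = 2*L*(-70 + L))
((16363 - 1*(-12696)) + 28979) + H(120) = ((16363 - 1*(-12696)) + 28979) + 2*120*(-70 + 120) = ((16363 + 12696) + 28979) + 2*120*50 = (29059 + 28979) + 12000 = 58038 + 12000 = 70038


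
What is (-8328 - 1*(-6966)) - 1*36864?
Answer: -38226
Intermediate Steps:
(-8328 - 1*(-6966)) - 1*36864 = (-8328 + 6966) - 36864 = -1362 - 36864 = -38226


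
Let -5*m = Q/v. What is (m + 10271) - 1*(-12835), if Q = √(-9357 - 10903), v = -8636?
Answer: 23106 + I*√5065/21590 ≈ 23106.0 + 0.0032964*I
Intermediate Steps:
Q = 2*I*√5065 (Q = √(-20260) = 2*I*√5065 ≈ 142.34*I)
m = I*√5065/21590 (m = -2*I*√5065/(5*(-8636)) = -2*I*√5065*(-1)/(5*8636) = -(-1)*I*√5065/21590 = I*√5065/21590 ≈ 0.0032964*I)
(m + 10271) - 1*(-12835) = (I*√5065/21590 + 10271) - 1*(-12835) = (10271 + I*√5065/21590) + 12835 = 23106 + I*√5065/21590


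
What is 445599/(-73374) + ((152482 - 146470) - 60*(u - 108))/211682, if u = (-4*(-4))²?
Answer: -2250850575/369808454 ≈ -6.0865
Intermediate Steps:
u = 256 (u = 16² = 256)
445599/(-73374) + ((152482 - 146470) - 60*(u - 108))/211682 = 445599/(-73374) + ((152482 - 146470) - 60*(256 - 108))/211682 = 445599*(-1/73374) + (6012 - 60*148)*(1/211682) = -21219/3494 + (6012 - 8880)*(1/211682) = -21219/3494 - 2868*1/211682 = -21219/3494 - 1434/105841 = -2250850575/369808454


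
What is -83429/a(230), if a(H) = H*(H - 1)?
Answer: -83429/52670 ≈ -1.5840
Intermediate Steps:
a(H) = H*(-1 + H)
-83429/a(230) = -83429*1/(230*(-1 + 230)) = -83429/(230*229) = -83429/52670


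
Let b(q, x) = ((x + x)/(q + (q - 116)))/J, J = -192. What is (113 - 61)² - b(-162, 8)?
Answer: 14277119/5280 ≈ 2704.0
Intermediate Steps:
b(q, x) = -x/(96*(-116 + 2*q)) (b(q, x) = ((x + x)/(q + (q - 116)))/(-192) = ((2*x)/(q + (-116 + q)))*(-1/192) = ((2*x)/(-116 + 2*q))*(-1/192) = (2*x/(-116 + 2*q))*(-1/192) = -x/(96*(-116 + 2*q)))
(113 - 61)² - b(-162, 8) = (113 - 61)² - (-1)*8/(-11136 + 192*(-162)) = 52² - (-1)*8/(-11136 - 31104) = 2704 - (-1)*8/(-42240) = 2704 - (-1)*8*(-1)/42240 = 2704 - 1*1/5280 = 2704 - 1/5280 = 14277119/5280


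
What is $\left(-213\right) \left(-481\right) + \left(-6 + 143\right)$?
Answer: $102590$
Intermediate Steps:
$\left(-213\right) \left(-481\right) + \left(-6 + 143\right) = 102453 + 137 = 102590$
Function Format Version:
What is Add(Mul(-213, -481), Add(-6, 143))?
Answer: 102590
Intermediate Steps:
Add(Mul(-213, -481), Add(-6, 143)) = Add(102453, 137) = 102590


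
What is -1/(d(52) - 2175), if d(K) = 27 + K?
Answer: 1/2096 ≈ 0.00047710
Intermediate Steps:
-1/(d(52) - 2175) = -1/((27 + 52) - 2175) = -1/(79 - 2175) = -1/(-2096) = -1*(-1/2096) = 1/2096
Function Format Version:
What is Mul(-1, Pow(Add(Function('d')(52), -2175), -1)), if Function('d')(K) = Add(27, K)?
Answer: Rational(1, 2096) ≈ 0.00047710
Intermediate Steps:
Mul(-1, Pow(Add(Function('d')(52), -2175), -1)) = Mul(-1, Pow(Add(Add(27, 52), -2175), -1)) = Mul(-1, Pow(Add(79, -2175), -1)) = Mul(-1, Pow(-2096, -1)) = Mul(-1, Rational(-1, 2096)) = Rational(1, 2096)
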